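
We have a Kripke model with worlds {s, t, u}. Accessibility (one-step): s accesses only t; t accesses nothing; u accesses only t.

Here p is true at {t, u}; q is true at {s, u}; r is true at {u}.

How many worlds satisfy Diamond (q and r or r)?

0

s: successors {t}; q and r or r there: t:F. ✗
t: no successors, so Diamond (q and r or r) fails. ✗
u: successors {t}; q and r or r there: t:F. ✗
Satisfying worlds: ∅.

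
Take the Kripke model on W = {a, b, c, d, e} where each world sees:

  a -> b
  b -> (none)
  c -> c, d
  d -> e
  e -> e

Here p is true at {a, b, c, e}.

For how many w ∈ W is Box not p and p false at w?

a: Box not p is F, p is T. ✗
b: Box not p is T, p is T. ✓
c: Box not p is F, p is T. ✗
d: Box not p is F, p is F. ✗
e: Box not p is F, p is T. ✗
Satisfying worlds: {b}.
So Box not p and p fails at the other 4 worlds.

4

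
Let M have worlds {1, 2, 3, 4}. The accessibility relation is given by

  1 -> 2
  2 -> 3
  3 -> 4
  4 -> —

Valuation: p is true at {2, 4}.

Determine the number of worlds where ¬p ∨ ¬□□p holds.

2

1: ¬p is T, ¬□□p is T. ✓
2: ¬p is F, ¬□□p is F. ✗
3: ¬p is T, ¬□□p is F. ✓
4: ¬p is F, ¬□□p is F. ✗
Satisfying worlds: {1, 3}.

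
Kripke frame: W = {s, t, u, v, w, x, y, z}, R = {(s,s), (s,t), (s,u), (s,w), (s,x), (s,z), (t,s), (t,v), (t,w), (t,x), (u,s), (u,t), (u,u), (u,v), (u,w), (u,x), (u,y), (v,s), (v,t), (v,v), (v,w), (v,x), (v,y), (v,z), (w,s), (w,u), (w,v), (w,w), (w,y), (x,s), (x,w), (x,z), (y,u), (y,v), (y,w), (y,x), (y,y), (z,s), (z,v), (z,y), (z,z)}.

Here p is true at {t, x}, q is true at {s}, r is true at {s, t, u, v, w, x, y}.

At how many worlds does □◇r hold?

8

s: successors {s, t, u, w, x, z}; ◇r there: s:T, t:T, u:T, w:T, x:T, z:T. ✓
t: successors {s, v, w, x}; ◇r there: s:T, v:T, w:T, x:T. ✓
u: successors {s, t, u, v, w, x, y}; ◇r there: s:T, t:T, u:T, v:T, w:T, x:T, y:T. ✓
v: successors {s, t, v, w, x, y, z}; ◇r there: s:T, t:T, v:T, w:T, x:T, y:T, z:T. ✓
w: successors {s, u, v, w, y}; ◇r there: s:T, u:T, v:T, w:T, y:T. ✓
x: successors {s, w, z}; ◇r there: s:T, w:T, z:T. ✓
y: successors {u, v, w, x, y}; ◇r there: u:T, v:T, w:T, x:T, y:T. ✓
z: successors {s, v, y, z}; ◇r there: s:T, v:T, y:T, z:T. ✓
Satisfying worlds: {s, t, u, v, w, x, y, z}.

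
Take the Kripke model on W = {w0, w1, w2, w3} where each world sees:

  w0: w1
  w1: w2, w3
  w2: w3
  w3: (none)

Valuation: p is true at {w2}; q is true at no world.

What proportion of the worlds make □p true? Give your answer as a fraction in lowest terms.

1/4

w0: successors {w1}; p there: w1:F. ✗
w1: successors {w2, w3}; p there: w2:T, w3:F. ✗
w2: successors {w3}; p there: w3:F. ✗
w3: no successors, so □p holds vacuously. ✓
That's 1 of 4 worlds, so 1/4.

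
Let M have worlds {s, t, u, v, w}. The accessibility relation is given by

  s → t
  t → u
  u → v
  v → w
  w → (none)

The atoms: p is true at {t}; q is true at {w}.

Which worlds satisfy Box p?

{s, w}

s: successors {t}; p there: t:T. ✓
t: successors {u}; p there: u:F. ✗
u: successors {v}; p there: v:F. ✗
v: successors {w}; p there: w:F. ✗
w: no successors, so Box p holds vacuously. ✓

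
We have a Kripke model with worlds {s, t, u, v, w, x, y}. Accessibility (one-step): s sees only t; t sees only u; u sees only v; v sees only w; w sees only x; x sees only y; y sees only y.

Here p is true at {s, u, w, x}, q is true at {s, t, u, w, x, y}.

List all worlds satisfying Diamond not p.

{s, u, x, y}

s: successors {t}; not p there: t:T. ✓
t: successors {u}; not p there: u:F. ✗
u: successors {v}; not p there: v:T. ✓
v: successors {w}; not p there: w:F. ✗
w: successors {x}; not p there: x:F. ✗
x: successors {y}; not p there: y:T. ✓
y: successors {y}; not p there: y:T. ✓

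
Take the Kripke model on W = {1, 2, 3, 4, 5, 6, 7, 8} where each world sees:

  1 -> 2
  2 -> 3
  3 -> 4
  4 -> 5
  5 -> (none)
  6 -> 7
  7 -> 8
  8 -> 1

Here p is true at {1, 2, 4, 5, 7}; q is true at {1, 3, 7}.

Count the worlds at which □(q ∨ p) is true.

7

1: successors {2}; q ∨ p there: 2:T. ✓
2: successors {3}; q ∨ p there: 3:T. ✓
3: successors {4}; q ∨ p there: 4:T. ✓
4: successors {5}; q ∨ p there: 5:T. ✓
5: no successors, so □(q ∨ p) holds vacuously. ✓
6: successors {7}; q ∨ p there: 7:T. ✓
7: successors {8}; q ∨ p there: 8:F. ✗
8: successors {1}; q ∨ p there: 1:T. ✓
Satisfying worlds: {1, 2, 3, 4, 5, 6, 8}.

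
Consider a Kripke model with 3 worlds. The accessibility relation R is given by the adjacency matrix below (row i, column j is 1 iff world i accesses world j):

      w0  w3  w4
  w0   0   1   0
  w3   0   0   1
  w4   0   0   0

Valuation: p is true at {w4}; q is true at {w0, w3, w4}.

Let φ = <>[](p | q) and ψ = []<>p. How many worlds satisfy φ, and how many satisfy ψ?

2 and 2

For <>[](p | q):
w0: successors {w3}; [](p | q) there: w3:T. ✓
w3: successors {w4}; [](p | q) there: w4:T. ✓
w4: no successors, so <>[](p | q) fails. ✗
— 2 worlds.
For []<>p:
w0: successors {w3}; <>p there: w3:T. ✓
w3: successors {w4}; <>p there: w4:F. ✗
w4: no successors, so []<>p holds vacuously. ✓
— 2 worlds.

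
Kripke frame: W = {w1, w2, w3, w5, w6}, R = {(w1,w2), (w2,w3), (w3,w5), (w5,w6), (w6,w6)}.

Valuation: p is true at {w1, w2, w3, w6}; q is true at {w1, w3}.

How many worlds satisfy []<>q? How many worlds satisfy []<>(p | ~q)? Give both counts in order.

1 and 5

For []<>q:
w1: successors {w2}; <>q there: w2:T. ✓
w2: successors {w3}; <>q there: w3:F. ✗
w3: successors {w5}; <>q there: w5:F. ✗
w5: successors {w6}; <>q there: w6:F. ✗
w6: successors {w6}; <>q there: w6:F. ✗
— 1 world.
For []<>(p | ~q):
w1: successors {w2}; <>(p | ~q) there: w2:T. ✓
w2: successors {w3}; <>(p | ~q) there: w3:T. ✓
w3: successors {w5}; <>(p | ~q) there: w5:T. ✓
w5: successors {w6}; <>(p | ~q) there: w6:T. ✓
w6: successors {w6}; <>(p | ~q) there: w6:T. ✓
— 5 worlds.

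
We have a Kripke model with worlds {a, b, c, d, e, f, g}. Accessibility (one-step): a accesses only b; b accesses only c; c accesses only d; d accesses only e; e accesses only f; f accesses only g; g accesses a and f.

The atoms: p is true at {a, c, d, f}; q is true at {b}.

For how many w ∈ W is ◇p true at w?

4

a: successors {b}; p there: b:F. ✗
b: successors {c}; p there: c:T. ✓
c: successors {d}; p there: d:T. ✓
d: successors {e}; p there: e:F. ✗
e: successors {f}; p there: f:T. ✓
f: successors {g}; p there: g:F. ✗
g: successors {a, f}; p there: a:T, f:T. ✓
Satisfying worlds: {b, c, e, g}.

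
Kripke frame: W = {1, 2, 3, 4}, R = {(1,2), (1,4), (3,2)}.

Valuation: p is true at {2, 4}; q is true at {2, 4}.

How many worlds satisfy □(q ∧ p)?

4

1: successors {2, 4}; q ∧ p there: 2:T, 4:T. ✓
2: no successors, so □(q ∧ p) holds vacuously. ✓
3: successors {2}; q ∧ p there: 2:T. ✓
4: no successors, so □(q ∧ p) holds vacuously. ✓
Satisfying worlds: {1, 2, 3, 4}.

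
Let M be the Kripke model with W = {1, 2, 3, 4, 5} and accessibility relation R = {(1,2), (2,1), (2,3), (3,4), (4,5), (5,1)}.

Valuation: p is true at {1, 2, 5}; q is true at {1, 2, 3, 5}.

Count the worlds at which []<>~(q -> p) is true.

1: successors {2}; <>~(q -> p) there: 2:T. ✓
2: successors {1, 3}; <>~(q -> p) there: 1:F, 3:F. ✗
3: successors {4}; <>~(q -> p) there: 4:F. ✗
4: successors {5}; <>~(q -> p) there: 5:F. ✗
5: successors {1}; <>~(q -> p) there: 1:F. ✗
Satisfying worlds: {1}.

1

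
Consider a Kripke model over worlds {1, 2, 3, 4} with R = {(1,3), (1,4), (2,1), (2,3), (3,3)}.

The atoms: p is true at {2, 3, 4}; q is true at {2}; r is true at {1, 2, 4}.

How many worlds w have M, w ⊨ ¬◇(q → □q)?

1

1: ◇(q → □q) is T. ✗
2: ◇(q → □q) is T. ✗
3: ◇(q → □q) is T. ✗
4: ◇(q → □q) is F. ✓
Satisfying worlds: {4}.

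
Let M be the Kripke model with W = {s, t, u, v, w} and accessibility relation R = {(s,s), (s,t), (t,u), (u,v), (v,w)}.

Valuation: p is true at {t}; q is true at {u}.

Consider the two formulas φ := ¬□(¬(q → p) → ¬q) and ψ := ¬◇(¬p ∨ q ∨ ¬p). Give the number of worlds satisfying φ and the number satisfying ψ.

For ¬□(¬(q → p) → ¬q):
s: □(¬(q → p) → ¬q) is T. ✗
t: □(¬(q → p) → ¬q) is F. ✓
u: □(¬(q → p) → ¬q) is T. ✗
v: □(¬(q → p) → ¬q) is T. ✗
w: □(¬(q → p) → ¬q) is T. ✗
— 1 world.
For ¬◇(¬p ∨ q ∨ ¬p):
s: ◇(¬p ∨ q ∨ ¬p) is T. ✗
t: ◇(¬p ∨ q ∨ ¬p) is T. ✗
u: ◇(¬p ∨ q ∨ ¬p) is T. ✗
v: ◇(¬p ∨ q ∨ ¬p) is T. ✗
w: ◇(¬p ∨ q ∨ ¬p) is F. ✓
— 1 world.

1 and 1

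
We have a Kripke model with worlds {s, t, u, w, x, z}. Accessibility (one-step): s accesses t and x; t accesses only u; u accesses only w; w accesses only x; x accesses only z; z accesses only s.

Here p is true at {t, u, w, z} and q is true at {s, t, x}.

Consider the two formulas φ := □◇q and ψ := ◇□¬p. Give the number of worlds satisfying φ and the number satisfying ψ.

For □◇q:
s: successors {t, x}; ◇q there: t:F, x:F. ✗
t: successors {u}; ◇q there: u:F. ✗
u: successors {w}; ◇q there: w:T. ✓
w: successors {x}; ◇q there: x:F. ✗
x: successors {z}; ◇q there: z:T. ✓
z: successors {s}; ◇q there: s:T. ✓
— 3 worlds.
For ◇□¬p:
s: successors {t, x}; □¬p there: t:F, x:F. ✗
t: successors {u}; □¬p there: u:F. ✗
u: successors {w}; □¬p there: w:T. ✓
w: successors {x}; □¬p there: x:F. ✗
x: successors {z}; □¬p there: z:T. ✓
z: successors {s}; □¬p there: s:F. ✗
— 2 worlds.

3 and 2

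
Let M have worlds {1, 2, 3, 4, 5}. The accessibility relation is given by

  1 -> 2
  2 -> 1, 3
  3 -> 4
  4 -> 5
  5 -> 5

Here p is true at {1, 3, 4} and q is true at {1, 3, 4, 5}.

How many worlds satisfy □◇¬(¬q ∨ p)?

1: successors {2}; ◇¬(¬q ∨ p) there: 2:F. ✗
2: successors {1, 3}; ◇¬(¬q ∨ p) there: 1:F, 3:F. ✗
3: successors {4}; ◇¬(¬q ∨ p) there: 4:T. ✓
4: successors {5}; ◇¬(¬q ∨ p) there: 5:T. ✓
5: successors {5}; ◇¬(¬q ∨ p) there: 5:T. ✓
Satisfying worlds: {3, 4, 5}.

3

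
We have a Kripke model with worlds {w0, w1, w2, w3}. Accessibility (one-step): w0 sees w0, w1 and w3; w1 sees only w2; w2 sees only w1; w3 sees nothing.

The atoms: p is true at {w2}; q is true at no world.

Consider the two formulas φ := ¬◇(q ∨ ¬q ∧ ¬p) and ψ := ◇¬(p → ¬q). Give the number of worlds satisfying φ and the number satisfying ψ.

2 and 0

For ¬◇(q ∨ ¬q ∧ ¬p):
w0: ◇(q ∨ ¬q ∧ ¬p) is T. ✗
w1: ◇(q ∨ ¬q ∧ ¬p) is F. ✓
w2: ◇(q ∨ ¬q ∧ ¬p) is T. ✗
w3: ◇(q ∨ ¬q ∧ ¬p) is F. ✓
— 2 worlds.
For ◇¬(p → ¬q):
w0: successors {w0, w1, w3}; ¬(p → ¬q) there: w0:F, w1:F, w3:F. ✗
w1: successors {w2}; ¬(p → ¬q) there: w2:F. ✗
w2: successors {w1}; ¬(p → ¬q) there: w1:F. ✗
w3: no successors, so ◇¬(p → ¬q) fails. ✗
— 0 worlds.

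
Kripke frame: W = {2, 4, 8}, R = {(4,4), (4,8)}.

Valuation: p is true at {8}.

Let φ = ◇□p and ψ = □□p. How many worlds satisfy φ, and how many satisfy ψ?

1 and 2

For ◇□p:
2: no successors, so ◇□p fails. ✗
4: successors {4, 8}; □p there: 4:F, 8:T. ✓
8: no successors, so ◇□p fails. ✗
— 1 world.
For □□p:
2: no successors, so □□p holds vacuously. ✓
4: successors {4, 8}; □p there: 4:F, 8:T. ✗
8: no successors, so □□p holds vacuously. ✓
— 2 worlds.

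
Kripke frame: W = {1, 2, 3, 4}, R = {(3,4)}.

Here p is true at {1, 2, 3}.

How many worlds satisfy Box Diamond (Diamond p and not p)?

1: no successors, so Box Diamond (Diamond p and not p) holds vacuously. ✓
2: no successors, so Box Diamond (Diamond p and not p) holds vacuously. ✓
3: successors {4}; Diamond (Diamond p and not p) there: 4:F. ✗
4: no successors, so Box Diamond (Diamond p and not p) holds vacuously. ✓
Satisfying worlds: {1, 2, 4}.

3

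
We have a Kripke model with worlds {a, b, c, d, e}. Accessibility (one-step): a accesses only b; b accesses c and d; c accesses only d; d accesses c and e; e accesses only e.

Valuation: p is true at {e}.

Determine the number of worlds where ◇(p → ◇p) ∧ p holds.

1

a: ◇(p → ◇p) is T, p is F. ✗
b: ◇(p → ◇p) is T, p is F. ✗
c: ◇(p → ◇p) is T, p is F. ✗
d: ◇(p → ◇p) is T, p is F. ✗
e: ◇(p → ◇p) is T, p is T. ✓
Satisfying worlds: {e}.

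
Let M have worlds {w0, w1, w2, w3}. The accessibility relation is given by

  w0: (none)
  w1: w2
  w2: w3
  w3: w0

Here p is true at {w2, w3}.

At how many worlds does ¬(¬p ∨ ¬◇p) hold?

1

w0: ¬p ∨ ¬◇p is T. ✗
w1: ¬p ∨ ¬◇p is T. ✗
w2: ¬p ∨ ¬◇p is F. ✓
w3: ¬p ∨ ¬◇p is T. ✗
Satisfying worlds: {w2}.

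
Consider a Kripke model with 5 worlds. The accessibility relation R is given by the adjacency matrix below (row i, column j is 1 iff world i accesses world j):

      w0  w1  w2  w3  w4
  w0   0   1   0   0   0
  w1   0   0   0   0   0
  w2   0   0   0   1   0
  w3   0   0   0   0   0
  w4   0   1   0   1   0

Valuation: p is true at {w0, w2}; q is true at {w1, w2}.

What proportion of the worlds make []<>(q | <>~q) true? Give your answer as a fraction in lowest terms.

2/5

w0: successors {w1}; <>(q | <>~q) there: w1:F. ✗
w1: no successors, so []<>(q | <>~q) holds vacuously. ✓
w2: successors {w3}; <>(q | <>~q) there: w3:F. ✗
w3: no successors, so []<>(q | <>~q) holds vacuously. ✓
w4: successors {w1, w3}; <>(q | <>~q) there: w1:F, w3:F. ✗
That's 2 of 5 worlds, so 2/5.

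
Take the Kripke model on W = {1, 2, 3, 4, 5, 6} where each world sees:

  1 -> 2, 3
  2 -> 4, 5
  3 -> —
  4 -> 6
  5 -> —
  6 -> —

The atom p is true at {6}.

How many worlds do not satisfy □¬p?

1: successors {2, 3}; ¬p there: 2:T, 3:T. ✓
2: successors {4, 5}; ¬p there: 4:T, 5:T. ✓
3: no successors, so □¬p holds vacuously. ✓
4: successors {6}; ¬p there: 6:F. ✗
5: no successors, so □¬p holds vacuously. ✓
6: no successors, so □¬p holds vacuously. ✓
Satisfying worlds: {1, 2, 3, 5, 6}.
So □¬p fails at the other 1 world.

1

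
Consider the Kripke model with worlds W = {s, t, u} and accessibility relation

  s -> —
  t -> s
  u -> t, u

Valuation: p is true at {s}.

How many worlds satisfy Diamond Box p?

2

s: no successors, so Diamond Box p fails. ✗
t: successors {s}; Box p there: s:T. ✓
u: successors {t, u}; Box p there: t:T, u:F. ✓
Satisfying worlds: {t, u}.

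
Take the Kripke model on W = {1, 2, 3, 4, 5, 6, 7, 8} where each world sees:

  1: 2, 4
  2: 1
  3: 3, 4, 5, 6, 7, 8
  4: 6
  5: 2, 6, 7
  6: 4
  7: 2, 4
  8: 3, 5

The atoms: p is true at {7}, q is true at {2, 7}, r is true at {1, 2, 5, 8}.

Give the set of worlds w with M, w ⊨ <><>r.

{1, 2, 3, 5, 7, 8}

1: successors {2, 4}; <>r there: 2:T, 4:F. ✓
2: successors {1}; <>r there: 1:T. ✓
3: successors {3, 4, 5, 6, 7, 8}; <>r there: 3:T, 4:F, 5:T, 6:F, 7:T, 8:T. ✓
4: successors {6}; <>r there: 6:F. ✗
5: successors {2, 6, 7}; <>r there: 2:T, 6:F, 7:T. ✓
6: successors {4}; <>r there: 4:F. ✗
7: successors {2, 4}; <>r there: 2:T, 4:F. ✓
8: successors {3, 5}; <>r there: 3:T, 5:T. ✓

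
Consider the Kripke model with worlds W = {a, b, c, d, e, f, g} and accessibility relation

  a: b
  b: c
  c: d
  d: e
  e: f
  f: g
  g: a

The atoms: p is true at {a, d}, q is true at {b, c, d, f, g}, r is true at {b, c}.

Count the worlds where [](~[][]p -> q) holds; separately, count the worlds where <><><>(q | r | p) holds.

For [](~[][]p -> q):
a: successors {b}; ~[][]p -> q there: b:T. ✓
b: successors {c}; ~[][]p -> q there: c:T. ✓
c: successors {d}; ~[][]p -> q there: d:T. ✓
d: successors {e}; ~[][]p -> q there: e:F. ✗
e: successors {f}; ~[][]p -> q there: f:T. ✓
f: successors {g}; ~[][]p -> q there: g:T. ✓
g: successors {a}; ~[][]p -> q there: a:F. ✗
— 5 worlds.
For <><><>(q | r | p):
a: successors {b}; <><>(q | r | p) there: b:T. ✓
b: successors {c}; <><>(q | r | p) there: c:F. ✗
c: successors {d}; <><>(q | r | p) there: d:T. ✓
d: successors {e}; <><>(q | r | p) there: e:T. ✓
e: successors {f}; <><>(q | r | p) there: f:T. ✓
f: successors {g}; <><>(q | r | p) there: g:T. ✓
g: successors {a}; <><>(q | r | p) there: a:T. ✓
— 6 worlds.

5 and 6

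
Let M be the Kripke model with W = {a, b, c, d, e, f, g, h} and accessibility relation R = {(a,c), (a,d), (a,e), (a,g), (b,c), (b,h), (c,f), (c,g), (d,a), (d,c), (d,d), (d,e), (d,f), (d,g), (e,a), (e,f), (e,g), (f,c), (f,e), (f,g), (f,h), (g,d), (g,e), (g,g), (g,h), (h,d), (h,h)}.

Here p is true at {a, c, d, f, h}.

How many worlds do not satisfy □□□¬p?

8

a: successors {c, d, e, g}; □□¬p there: c:F, d:F, e:F, g:F. ✗
b: successors {c, h}; □□¬p there: c:F, h:F. ✗
c: successors {f, g}; □□¬p there: f:F, g:F. ✗
d: successors {a, c, d, e, f, g}; □□¬p there: a:F, c:F, d:F, e:F, f:F, g:F. ✗
e: successors {a, f, g}; □□¬p there: a:F, f:F, g:F. ✗
f: successors {c, e, g, h}; □□¬p there: c:F, e:F, g:F, h:F. ✗
g: successors {d, e, g, h}; □□¬p there: d:F, e:F, g:F, h:F. ✗
h: successors {d, h}; □□¬p there: d:F, h:F. ✗
Satisfying worlds: ∅.
So □□□¬p fails at the other 8 worlds.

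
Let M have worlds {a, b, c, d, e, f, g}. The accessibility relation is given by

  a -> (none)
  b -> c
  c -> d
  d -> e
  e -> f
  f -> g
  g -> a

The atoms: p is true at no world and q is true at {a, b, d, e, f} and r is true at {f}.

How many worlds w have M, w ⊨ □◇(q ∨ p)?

a: no successors, so □◇(q ∨ p) holds vacuously. ✓
b: successors {c}; ◇(q ∨ p) there: c:T. ✓
c: successors {d}; ◇(q ∨ p) there: d:T. ✓
d: successors {e}; ◇(q ∨ p) there: e:T. ✓
e: successors {f}; ◇(q ∨ p) there: f:F. ✗
f: successors {g}; ◇(q ∨ p) there: g:T. ✓
g: successors {a}; ◇(q ∨ p) there: a:F. ✗
Satisfying worlds: {a, b, c, d, f}.

5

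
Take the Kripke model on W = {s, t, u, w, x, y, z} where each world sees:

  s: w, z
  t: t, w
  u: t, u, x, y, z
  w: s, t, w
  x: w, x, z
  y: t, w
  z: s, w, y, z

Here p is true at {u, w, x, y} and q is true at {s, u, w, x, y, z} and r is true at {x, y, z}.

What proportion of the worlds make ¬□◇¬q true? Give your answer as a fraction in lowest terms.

s: □◇¬q is F. ✓
t: □◇¬q is T. ✗
u: □◇¬q is F. ✓
w: □◇¬q is F. ✓
x: □◇¬q is F. ✓
y: □◇¬q is T. ✗
z: □◇¬q is F. ✓
That's 5 of 7 worlds, so 5/7.

5/7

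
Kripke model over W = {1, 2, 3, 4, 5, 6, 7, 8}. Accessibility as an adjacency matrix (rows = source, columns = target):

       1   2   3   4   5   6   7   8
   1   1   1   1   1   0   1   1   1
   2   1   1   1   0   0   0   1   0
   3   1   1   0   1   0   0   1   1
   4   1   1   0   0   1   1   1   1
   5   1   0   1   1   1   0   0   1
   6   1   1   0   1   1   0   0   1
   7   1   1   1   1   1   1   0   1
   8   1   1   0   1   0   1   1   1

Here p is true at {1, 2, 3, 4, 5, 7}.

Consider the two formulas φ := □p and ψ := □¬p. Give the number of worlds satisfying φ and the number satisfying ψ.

For □p:
1: successors {1, 2, 3, 4, 6, 7, 8}; p there: 1:T, 2:T, 3:T, 4:T, 6:F, 7:T, 8:F. ✗
2: successors {1, 2, 3, 7}; p there: 1:T, 2:T, 3:T, 7:T. ✓
3: successors {1, 2, 4, 7, 8}; p there: 1:T, 2:T, 4:T, 7:T, 8:F. ✗
4: successors {1, 2, 5, 6, 7, 8}; p there: 1:T, 2:T, 5:T, 6:F, 7:T, 8:F. ✗
5: successors {1, 3, 4, 5, 8}; p there: 1:T, 3:T, 4:T, 5:T, 8:F. ✗
6: successors {1, 2, 4, 5, 8}; p there: 1:T, 2:T, 4:T, 5:T, 8:F. ✗
7: successors {1, 2, 3, 4, 5, 6, 8}; p there: 1:T, 2:T, 3:T, 4:T, 5:T, 6:F, 8:F. ✗
8: successors {1, 2, 4, 6, 7, 8}; p there: 1:T, 2:T, 4:T, 6:F, 7:T, 8:F. ✗
— 1 world.
For □¬p:
1: successors {1, 2, 3, 4, 6, 7, 8}; ¬p there: 1:F, 2:F, 3:F, 4:F, 6:T, 7:F, 8:T. ✗
2: successors {1, 2, 3, 7}; ¬p there: 1:F, 2:F, 3:F, 7:F. ✗
3: successors {1, 2, 4, 7, 8}; ¬p there: 1:F, 2:F, 4:F, 7:F, 8:T. ✗
4: successors {1, 2, 5, 6, 7, 8}; ¬p there: 1:F, 2:F, 5:F, 6:T, 7:F, 8:T. ✗
5: successors {1, 3, 4, 5, 8}; ¬p there: 1:F, 3:F, 4:F, 5:F, 8:T. ✗
6: successors {1, 2, 4, 5, 8}; ¬p there: 1:F, 2:F, 4:F, 5:F, 8:T. ✗
7: successors {1, 2, 3, 4, 5, 6, 8}; ¬p there: 1:F, 2:F, 3:F, 4:F, 5:F, 6:T, 8:T. ✗
8: successors {1, 2, 4, 6, 7, 8}; ¬p there: 1:F, 2:F, 4:F, 6:T, 7:F, 8:T. ✗
— 0 worlds.

1 and 0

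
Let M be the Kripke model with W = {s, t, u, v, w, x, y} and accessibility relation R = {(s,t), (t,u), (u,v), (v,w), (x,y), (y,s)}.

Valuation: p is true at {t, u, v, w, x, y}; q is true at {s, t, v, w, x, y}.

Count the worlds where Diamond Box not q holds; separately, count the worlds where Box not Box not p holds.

2 and 5

For Diamond Box not q:
s: successors {t}; Box not q there: t:T. ✓
t: successors {u}; Box not q there: u:F. ✗
u: successors {v}; Box not q there: v:F. ✗
v: successors {w}; Box not q there: w:T. ✓
w: no successors, so Diamond Box not q fails. ✗
x: successors {y}; Box not q there: y:F. ✗
y: successors {s}; Box not q there: s:F. ✗
— 2 worlds.
For Box not Box not p:
s: successors {t}; not Box not p there: t:T. ✓
t: successors {u}; not Box not p there: u:T. ✓
u: successors {v}; not Box not p there: v:T. ✓
v: successors {w}; not Box not p there: w:F. ✗
w: no successors, so Box not Box not p holds vacuously. ✓
x: successors {y}; not Box not p there: y:F. ✗
y: successors {s}; not Box not p there: s:T. ✓
— 5 worlds.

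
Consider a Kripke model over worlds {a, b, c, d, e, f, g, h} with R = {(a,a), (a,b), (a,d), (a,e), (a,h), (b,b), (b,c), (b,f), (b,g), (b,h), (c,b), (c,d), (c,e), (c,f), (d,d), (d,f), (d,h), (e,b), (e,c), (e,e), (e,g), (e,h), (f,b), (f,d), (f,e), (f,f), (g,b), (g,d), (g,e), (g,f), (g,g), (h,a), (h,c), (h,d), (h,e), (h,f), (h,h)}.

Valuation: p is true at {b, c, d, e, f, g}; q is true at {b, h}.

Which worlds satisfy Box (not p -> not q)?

{c, f, g}

a: successors {a, b, d, e, h}; not p -> not q there: a:T, b:T, d:T, e:T, h:F. ✗
b: successors {b, c, f, g, h}; not p -> not q there: b:T, c:T, f:T, g:T, h:F. ✗
c: successors {b, d, e, f}; not p -> not q there: b:T, d:T, e:T, f:T. ✓
d: successors {d, f, h}; not p -> not q there: d:T, f:T, h:F. ✗
e: successors {b, c, e, g, h}; not p -> not q there: b:T, c:T, e:T, g:T, h:F. ✗
f: successors {b, d, e, f}; not p -> not q there: b:T, d:T, e:T, f:T. ✓
g: successors {b, d, e, f, g}; not p -> not q there: b:T, d:T, e:T, f:T, g:T. ✓
h: successors {a, c, d, e, f, h}; not p -> not q there: a:T, c:T, d:T, e:T, f:T, h:F. ✗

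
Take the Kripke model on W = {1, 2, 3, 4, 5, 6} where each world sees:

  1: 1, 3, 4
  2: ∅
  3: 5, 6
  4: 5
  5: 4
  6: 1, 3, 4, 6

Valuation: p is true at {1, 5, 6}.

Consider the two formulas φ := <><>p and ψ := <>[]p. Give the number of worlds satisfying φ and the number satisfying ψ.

For <><>p:
1: successors {1, 3, 4}; <>p there: 1:T, 3:T, 4:T. ✓
2: no successors, so <><>p fails. ✗
3: successors {5, 6}; <>p there: 5:F, 6:T. ✓
4: successors {5}; <>p there: 5:F. ✗
5: successors {4}; <>p there: 4:T. ✓
6: successors {1, 3, 4, 6}; <>p there: 1:T, 3:T, 4:T, 6:T. ✓
— 4 worlds.
For <>[]p:
1: successors {1, 3, 4}; []p there: 1:F, 3:T, 4:T. ✓
2: no successors, so <>[]p fails. ✗
3: successors {5, 6}; []p there: 5:F, 6:F. ✗
4: successors {5}; []p there: 5:F. ✗
5: successors {4}; []p there: 4:T. ✓
6: successors {1, 3, 4, 6}; []p there: 1:F, 3:T, 4:T, 6:F. ✓
— 3 worlds.

4 and 3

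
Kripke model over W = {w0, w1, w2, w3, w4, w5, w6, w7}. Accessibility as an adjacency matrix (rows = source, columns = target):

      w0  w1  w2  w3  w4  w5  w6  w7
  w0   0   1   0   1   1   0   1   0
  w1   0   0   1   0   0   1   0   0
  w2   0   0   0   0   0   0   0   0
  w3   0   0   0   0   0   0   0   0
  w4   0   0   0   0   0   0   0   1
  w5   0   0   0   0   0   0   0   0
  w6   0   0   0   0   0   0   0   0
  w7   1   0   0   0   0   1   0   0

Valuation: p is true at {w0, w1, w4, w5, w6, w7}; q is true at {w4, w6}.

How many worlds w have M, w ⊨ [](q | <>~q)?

w0: successors {w1, w3, w4, w6}; q | <>~q there: w1:T, w3:F, w4:T, w6:T. ✗
w1: successors {w2, w5}; q | <>~q there: w2:F, w5:F. ✗
w2: no successors, so [](q | <>~q) holds vacuously. ✓
w3: no successors, so [](q | <>~q) holds vacuously. ✓
w4: successors {w7}; q | <>~q there: w7:T. ✓
w5: no successors, so [](q | <>~q) holds vacuously. ✓
w6: no successors, so [](q | <>~q) holds vacuously. ✓
w7: successors {w0, w5}; q | <>~q there: w0:T, w5:F. ✗
Satisfying worlds: {w2, w3, w4, w5, w6}.

5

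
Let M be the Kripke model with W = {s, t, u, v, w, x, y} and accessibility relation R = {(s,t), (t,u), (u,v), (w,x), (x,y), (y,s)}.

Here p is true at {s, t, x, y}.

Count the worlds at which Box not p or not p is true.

4

s: Box not p is F, not p is F. ✗
t: Box not p is T, not p is F. ✓
u: Box not p is T, not p is T. ✓
v: Box not p is T, not p is T. ✓
w: Box not p is F, not p is T. ✓
x: Box not p is F, not p is F. ✗
y: Box not p is F, not p is F. ✗
Satisfying worlds: {t, u, v, w}.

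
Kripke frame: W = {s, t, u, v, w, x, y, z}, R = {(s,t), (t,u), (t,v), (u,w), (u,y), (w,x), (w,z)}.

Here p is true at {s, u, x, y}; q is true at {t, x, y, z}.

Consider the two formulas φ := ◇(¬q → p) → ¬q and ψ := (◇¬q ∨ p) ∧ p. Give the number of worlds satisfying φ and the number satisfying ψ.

For ◇(¬q → p) → ¬q:
s: ◇(¬q → p) is T, ¬q is T. ✓
t: ◇(¬q → p) is T, ¬q is F. ✗
u: ◇(¬q → p) is T, ¬q is T. ✓
v: ◇(¬q → p) is F, ¬q is T. ✓
w: ◇(¬q → p) is T, ¬q is T. ✓
x: ◇(¬q → p) is F, ¬q is F. ✓
y: ◇(¬q → p) is F, ¬q is F. ✓
z: ◇(¬q → p) is F, ¬q is F. ✓
— 7 worlds.
For (◇¬q ∨ p) ∧ p:
s: ◇¬q ∨ p is T, p is T. ✓
t: ◇¬q ∨ p is T, p is F. ✗
u: ◇¬q ∨ p is T, p is T. ✓
v: ◇¬q ∨ p is F, p is F. ✗
w: ◇¬q ∨ p is F, p is F. ✗
x: ◇¬q ∨ p is T, p is T. ✓
y: ◇¬q ∨ p is T, p is T. ✓
z: ◇¬q ∨ p is F, p is F. ✗
— 4 worlds.

7 and 4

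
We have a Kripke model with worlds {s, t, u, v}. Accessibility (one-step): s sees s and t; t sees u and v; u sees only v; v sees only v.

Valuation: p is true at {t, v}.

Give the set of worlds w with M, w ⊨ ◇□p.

{t, u, v}

s: successors {s, t}; □p there: s:F, t:F. ✗
t: successors {u, v}; □p there: u:T, v:T. ✓
u: successors {v}; □p there: v:T. ✓
v: successors {v}; □p there: v:T. ✓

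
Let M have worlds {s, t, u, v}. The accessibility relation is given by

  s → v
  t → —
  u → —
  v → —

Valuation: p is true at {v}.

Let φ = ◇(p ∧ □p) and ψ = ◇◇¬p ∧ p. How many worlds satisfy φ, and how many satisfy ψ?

For ◇(p ∧ □p):
s: successors {v}; p ∧ □p there: v:T. ✓
t: no successors, so ◇(p ∧ □p) fails. ✗
u: no successors, so ◇(p ∧ □p) fails. ✗
v: no successors, so ◇(p ∧ □p) fails. ✗
— 1 world.
For ◇◇¬p ∧ p:
s: ◇◇¬p is F, p is F. ✗
t: ◇◇¬p is F, p is F. ✗
u: ◇◇¬p is F, p is F. ✗
v: ◇◇¬p is F, p is T. ✗
— 0 worlds.

1 and 0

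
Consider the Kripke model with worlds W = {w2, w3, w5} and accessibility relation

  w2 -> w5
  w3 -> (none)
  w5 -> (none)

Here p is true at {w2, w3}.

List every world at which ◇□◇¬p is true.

w2: successors {w5}; □◇¬p there: w5:T. ✓
w3: no successors, so ◇□◇¬p fails. ✗
w5: no successors, so ◇□◇¬p fails. ✗

{w2}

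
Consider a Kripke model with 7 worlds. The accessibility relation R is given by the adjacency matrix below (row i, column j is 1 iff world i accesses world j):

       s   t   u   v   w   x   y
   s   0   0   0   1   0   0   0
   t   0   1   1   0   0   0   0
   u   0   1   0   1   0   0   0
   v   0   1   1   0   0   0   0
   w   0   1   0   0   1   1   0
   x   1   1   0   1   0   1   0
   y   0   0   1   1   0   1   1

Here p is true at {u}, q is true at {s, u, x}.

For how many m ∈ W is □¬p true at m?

s: successors {v}; ¬p there: v:T. ✓
t: successors {t, u}; ¬p there: t:T, u:F. ✗
u: successors {t, v}; ¬p there: t:T, v:T. ✓
v: successors {t, u}; ¬p there: t:T, u:F. ✗
w: successors {t, w, x}; ¬p there: t:T, w:T, x:T. ✓
x: successors {s, t, v, x}; ¬p there: s:T, t:T, v:T, x:T. ✓
y: successors {u, v, x, y}; ¬p there: u:F, v:T, x:T, y:T. ✗
Satisfying worlds: {s, u, w, x}.

4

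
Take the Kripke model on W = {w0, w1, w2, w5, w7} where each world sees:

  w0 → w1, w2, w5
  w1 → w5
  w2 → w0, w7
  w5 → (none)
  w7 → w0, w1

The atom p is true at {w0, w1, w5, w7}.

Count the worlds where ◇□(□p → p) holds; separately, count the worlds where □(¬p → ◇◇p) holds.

4 and 5

For ◇□(□p → p):
w0: successors {w1, w2, w5}; □(□p → p) there: w1:T, w2:T, w5:T. ✓
w1: successors {w5}; □(□p → p) there: w5:T. ✓
w2: successors {w0, w7}; □(□p → p) there: w0:F, w7:T. ✓
w5: no successors, so ◇□(□p → p) fails. ✗
w7: successors {w0, w1}; □(□p → p) there: w0:F, w1:T. ✓
— 4 worlds.
For □(¬p → ◇◇p):
w0: successors {w1, w2, w5}; ¬p → ◇◇p there: w1:T, w2:T, w5:T. ✓
w1: successors {w5}; ¬p → ◇◇p there: w5:T. ✓
w2: successors {w0, w7}; ¬p → ◇◇p there: w0:T, w7:T. ✓
w5: no successors, so □(¬p → ◇◇p) holds vacuously. ✓
w7: successors {w0, w1}; ¬p → ◇◇p there: w0:T, w1:T. ✓
— 5 worlds.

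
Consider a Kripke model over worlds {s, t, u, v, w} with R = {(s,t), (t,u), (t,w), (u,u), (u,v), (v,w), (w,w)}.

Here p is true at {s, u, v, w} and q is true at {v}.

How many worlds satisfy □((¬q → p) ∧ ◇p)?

s: successors {t}; (¬q → p) ∧ ◇p there: t:F. ✗
t: successors {u, w}; (¬q → p) ∧ ◇p there: u:T, w:T. ✓
u: successors {u, v}; (¬q → p) ∧ ◇p there: u:T, v:T. ✓
v: successors {w}; (¬q → p) ∧ ◇p there: w:T. ✓
w: successors {w}; (¬q → p) ∧ ◇p there: w:T. ✓
Satisfying worlds: {t, u, v, w}.

4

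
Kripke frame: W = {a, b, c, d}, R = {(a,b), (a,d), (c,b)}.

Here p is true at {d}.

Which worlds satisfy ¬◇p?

a: ◇p is T. ✗
b: ◇p is F. ✓
c: ◇p is F. ✓
d: ◇p is F. ✓

{b, c, d}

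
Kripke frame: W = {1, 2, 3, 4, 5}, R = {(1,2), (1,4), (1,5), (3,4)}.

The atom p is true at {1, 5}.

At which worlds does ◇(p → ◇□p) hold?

1: successors {2, 4, 5}; p → ◇□p there: 2:T, 4:T, 5:F. ✓
2: no successors, so ◇(p → ◇□p) fails. ✗
3: successors {4}; p → ◇□p there: 4:T. ✓
4: no successors, so ◇(p → ◇□p) fails. ✗
5: no successors, so ◇(p → ◇□p) fails. ✗

{1, 3}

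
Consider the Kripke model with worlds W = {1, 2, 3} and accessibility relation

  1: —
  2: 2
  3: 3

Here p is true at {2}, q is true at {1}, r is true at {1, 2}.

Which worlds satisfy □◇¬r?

1: no successors, so □◇¬r holds vacuously. ✓
2: successors {2}; ◇¬r there: 2:F. ✗
3: successors {3}; ◇¬r there: 3:T. ✓

{1, 3}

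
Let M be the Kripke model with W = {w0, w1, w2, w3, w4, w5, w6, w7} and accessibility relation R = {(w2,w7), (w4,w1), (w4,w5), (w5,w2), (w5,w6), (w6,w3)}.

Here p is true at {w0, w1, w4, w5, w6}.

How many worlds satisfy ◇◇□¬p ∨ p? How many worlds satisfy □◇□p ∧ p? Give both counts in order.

5 and 3

For ◇◇□¬p ∨ p:
w0: ◇◇□¬p is F, p is T. ✓
w1: ◇◇□¬p is F, p is T. ✓
w2: ◇◇□¬p is F, p is F. ✗
w3: ◇◇□¬p is F, p is F. ✗
w4: ◇◇□¬p is T, p is T. ✓
w5: ◇◇□¬p is T, p is T. ✓
w6: ◇◇□¬p is F, p is T. ✓
w7: ◇◇□¬p is F, p is F. ✗
— 5 worlds.
For □◇□p ∧ p:
w0: □◇□p is T, p is T. ✓
w1: □◇□p is T, p is T. ✓
w2: □◇□p is F, p is F. ✗
w3: □◇□p is T, p is F. ✗
w4: □◇□p is F, p is T. ✗
w5: □◇□p is T, p is T. ✓
w6: □◇□p is F, p is T. ✗
w7: □◇□p is T, p is F. ✗
— 3 worlds.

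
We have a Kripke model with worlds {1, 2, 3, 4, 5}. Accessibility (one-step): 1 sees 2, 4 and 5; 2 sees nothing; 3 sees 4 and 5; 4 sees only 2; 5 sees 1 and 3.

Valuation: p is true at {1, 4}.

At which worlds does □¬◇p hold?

{2, 4}

1: successors {2, 4, 5}; ¬◇p there: 2:T, 4:T, 5:F. ✗
2: no successors, so □¬◇p holds vacuously. ✓
3: successors {4, 5}; ¬◇p there: 4:T, 5:F. ✗
4: successors {2}; ¬◇p there: 2:T. ✓
5: successors {1, 3}; ¬◇p there: 1:F, 3:F. ✗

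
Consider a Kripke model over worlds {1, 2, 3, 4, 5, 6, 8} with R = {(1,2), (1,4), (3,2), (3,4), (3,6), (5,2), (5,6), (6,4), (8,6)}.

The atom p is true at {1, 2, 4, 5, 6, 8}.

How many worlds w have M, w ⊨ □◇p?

3

1: successors {2, 4}; ◇p there: 2:F, 4:F. ✗
2: no successors, so □◇p holds vacuously. ✓
3: successors {2, 4, 6}; ◇p there: 2:F, 4:F, 6:T. ✗
4: no successors, so □◇p holds vacuously. ✓
5: successors {2, 6}; ◇p there: 2:F, 6:T. ✗
6: successors {4}; ◇p there: 4:F. ✗
8: successors {6}; ◇p there: 6:T. ✓
Satisfying worlds: {2, 4, 8}.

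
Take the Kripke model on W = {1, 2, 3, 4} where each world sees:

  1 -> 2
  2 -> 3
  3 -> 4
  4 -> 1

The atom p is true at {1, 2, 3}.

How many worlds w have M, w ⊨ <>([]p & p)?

2

1: successors {2}; []p & p there: 2:T. ✓
2: successors {3}; []p & p there: 3:F. ✗
3: successors {4}; []p & p there: 4:F. ✗
4: successors {1}; []p & p there: 1:T. ✓
Satisfying worlds: {1, 4}.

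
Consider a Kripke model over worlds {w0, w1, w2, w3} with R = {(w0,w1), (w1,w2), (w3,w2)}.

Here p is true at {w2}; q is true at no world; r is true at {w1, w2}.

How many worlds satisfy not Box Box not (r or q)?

w0: Box Box not (r or q) is F. ✓
w1: Box Box not (r or q) is T. ✗
w2: Box Box not (r or q) is T. ✗
w3: Box Box not (r or q) is T. ✗
Satisfying worlds: {w0}.

1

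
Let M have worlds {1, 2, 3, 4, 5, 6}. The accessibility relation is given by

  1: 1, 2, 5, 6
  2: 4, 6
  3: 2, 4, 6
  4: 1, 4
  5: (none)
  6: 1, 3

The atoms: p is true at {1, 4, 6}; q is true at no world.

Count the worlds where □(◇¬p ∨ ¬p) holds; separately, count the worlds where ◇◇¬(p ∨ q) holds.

3 and 5

For □(◇¬p ∨ ¬p):
1: successors {1, 2, 5, 6}; ◇¬p ∨ ¬p there: 1:T, 2:T, 5:T, 6:T. ✓
2: successors {4, 6}; ◇¬p ∨ ¬p there: 4:F, 6:T. ✗
3: successors {2, 4, 6}; ◇¬p ∨ ¬p there: 2:T, 4:F, 6:T. ✗
4: successors {1, 4}; ◇¬p ∨ ¬p there: 1:T, 4:F. ✗
5: no successors, so □(◇¬p ∨ ¬p) holds vacuously. ✓
6: successors {1, 3}; ◇¬p ∨ ¬p there: 1:T, 3:T. ✓
— 3 worlds.
For ◇◇¬(p ∨ q):
1: successors {1, 2, 5, 6}; ◇¬(p ∨ q) there: 1:T, 2:F, 5:F, 6:T. ✓
2: successors {4, 6}; ◇¬(p ∨ q) there: 4:F, 6:T. ✓
3: successors {2, 4, 6}; ◇¬(p ∨ q) there: 2:F, 4:F, 6:T. ✓
4: successors {1, 4}; ◇¬(p ∨ q) there: 1:T, 4:F. ✓
5: no successors, so ◇◇¬(p ∨ q) fails. ✗
6: successors {1, 3}; ◇¬(p ∨ q) there: 1:T, 3:T. ✓
— 5 worlds.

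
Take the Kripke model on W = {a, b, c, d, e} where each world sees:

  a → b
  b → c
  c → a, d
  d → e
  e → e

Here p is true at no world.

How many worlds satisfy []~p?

5

a: successors {b}; ~p there: b:T. ✓
b: successors {c}; ~p there: c:T. ✓
c: successors {a, d}; ~p there: a:T, d:T. ✓
d: successors {e}; ~p there: e:T. ✓
e: successors {e}; ~p there: e:T. ✓
Satisfying worlds: {a, b, c, d, e}.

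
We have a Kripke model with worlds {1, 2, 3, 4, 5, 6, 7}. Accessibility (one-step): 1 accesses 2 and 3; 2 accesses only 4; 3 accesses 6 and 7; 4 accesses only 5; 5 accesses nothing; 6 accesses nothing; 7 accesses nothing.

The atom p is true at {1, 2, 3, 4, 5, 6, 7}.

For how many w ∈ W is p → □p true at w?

7

1: p is T, □p is T. ✓
2: p is T, □p is T. ✓
3: p is T, □p is T. ✓
4: p is T, □p is T. ✓
5: p is T, □p is T. ✓
6: p is T, □p is T. ✓
7: p is T, □p is T. ✓
Satisfying worlds: {1, 2, 3, 4, 5, 6, 7}.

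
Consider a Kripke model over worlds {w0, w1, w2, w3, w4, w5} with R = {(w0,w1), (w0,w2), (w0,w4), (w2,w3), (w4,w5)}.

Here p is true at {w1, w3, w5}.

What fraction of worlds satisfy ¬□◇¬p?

w0: □◇¬p is F. ✓
w1: □◇¬p is T. ✗
w2: □◇¬p is F. ✓
w3: □◇¬p is T. ✗
w4: □◇¬p is F. ✓
w5: □◇¬p is T. ✗
That's 3 of 6 worlds, so 3/6 = 1/2.

1/2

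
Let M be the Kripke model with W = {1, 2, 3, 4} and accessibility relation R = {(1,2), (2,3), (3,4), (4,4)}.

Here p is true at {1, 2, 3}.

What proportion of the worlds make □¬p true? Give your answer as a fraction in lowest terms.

1/2

1: successors {2}; ¬p there: 2:F. ✗
2: successors {3}; ¬p there: 3:F. ✗
3: successors {4}; ¬p there: 4:T. ✓
4: successors {4}; ¬p there: 4:T. ✓
That's 2 of 4 worlds, so 2/4 = 1/2.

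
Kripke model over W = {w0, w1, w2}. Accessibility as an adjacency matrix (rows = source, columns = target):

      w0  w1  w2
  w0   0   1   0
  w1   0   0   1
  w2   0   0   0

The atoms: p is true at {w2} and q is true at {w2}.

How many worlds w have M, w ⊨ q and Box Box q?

1

w0: q is F, Box Box q is T. ✗
w1: q is F, Box Box q is T. ✗
w2: q is T, Box Box q is T. ✓
Satisfying worlds: {w2}.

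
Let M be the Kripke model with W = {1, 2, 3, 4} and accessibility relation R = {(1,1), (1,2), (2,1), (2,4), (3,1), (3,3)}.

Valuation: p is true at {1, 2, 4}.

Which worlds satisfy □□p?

1: successors {1, 2}; □p there: 1:T, 2:T. ✓
2: successors {1, 4}; □p there: 1:T, 4:T. ✓
3: successors {1, 3}; □p there: 1:T, 3:F. ✗
4: no successors, so □□p holds vacuously. ✓

{1, 2, 4}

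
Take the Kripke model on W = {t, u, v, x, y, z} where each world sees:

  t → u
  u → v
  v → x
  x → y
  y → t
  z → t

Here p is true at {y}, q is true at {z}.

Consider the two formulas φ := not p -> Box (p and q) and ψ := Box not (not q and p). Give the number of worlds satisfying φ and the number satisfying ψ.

1 and 5

For not p -> Box (p and q):
t: not p is T, Box (p and q) is F. ✗
u: not p is T, Box (p and q) is F. ✗
v: not p is T, Box (p and q) is F. ✗
x: not p is T, Box (p and q) is F. ✗
y: not p is F, Box (p and q) is F. ✓
z: not p is T, Box (p and q) is F. ✗
— 1 world.
For Box not (not q and p):
t: successors {u}; not (not q and p) there: u:T. ✓
u: successors {v}; not (not q and p) there: v:T. ✓
v: successors {x}; not (not q and p) there: x:T. ✓
x: successors {y}; not (not q and p) there: y:F. ✗
y: successors {t}; not (not q and p) there: t:T. ✓
z: successors {t}; not (not q and p) there: t:T. ✓
— 5 worlds.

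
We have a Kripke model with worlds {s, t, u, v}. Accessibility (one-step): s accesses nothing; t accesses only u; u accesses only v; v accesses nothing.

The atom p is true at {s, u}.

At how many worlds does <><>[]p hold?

s: no successors, so <><>[]p fails. ✗
t: successors {u}; <>[]p there: u:T. ✓
u: successors {v}; <>[]p there: v:F. ✗
v: no successors, so <><>[]p fails. ✗
Satisfying worlds: {t}.

1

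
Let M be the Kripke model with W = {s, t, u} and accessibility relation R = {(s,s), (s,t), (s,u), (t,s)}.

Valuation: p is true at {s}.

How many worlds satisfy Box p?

s: successors {s, t, u}; p there: s:T, t:F, u:F. ✗
t: successors {s}; p there: s:T. ✓
u: no successors, so Box p holds vacuously. ✓
Satisfying worlds: {t, u}.

2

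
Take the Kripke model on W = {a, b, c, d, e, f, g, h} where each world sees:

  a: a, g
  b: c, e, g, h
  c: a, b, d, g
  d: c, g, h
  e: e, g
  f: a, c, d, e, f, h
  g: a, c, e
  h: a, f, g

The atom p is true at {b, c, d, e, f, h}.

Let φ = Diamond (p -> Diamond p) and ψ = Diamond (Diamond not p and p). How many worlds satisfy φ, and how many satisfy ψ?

For Diamond (p -> Diamond p):
a: successors {a, g}; p -> Diamond p there: a:T, g:T. ✓
b: successors {c, e, g, h}; p -> Diamond p there: c:T, e:T, g:T, h:T. ✓
c: successors {a, b, d, g}; p -> Diamond p there: a:T, b:T, d:T, g:T. ✓
d: successors {c, g, h}; p -> Diamond p there: c:T, g:T, h:T. ✓
e: successors {e, g}; p -> Diamond p there: e:T, g:T. ✓
f: successors {a, c, d, e, f, h}; p -> Diamond p there: a:T, c:T, d:T, e:T, f:T, h:T. ✓
g: successors {a, c, e}; p -> Diamond p there: a:T, c:T, e:T. ✓
h: successors {a, f, g}; p -> Diamond p there: a:T, f:T, g:T. ✓
— 8 worlds.
For Diamond (Diamond not p and p):
a: successors {a, g}; Diamond not p and p there: a:F, g:F. ✗
b: successors {c, e, g, h}; Diamond not p and p there: c:T, e:T, g:F, h:T. ✓
c: successors {a, b, d, g}; Diamond not p and p there: a:F, b:T, d:T, g:F. ✓
d: successors {c, g, h}; Diamond not p and p there: c:T, g:F, h:T. ✓
e: successors {e, g}; Diamond not p and p there: e:T, g:F. ✓
f: successors {a, c, d, e, f, h}; Diamond not p and p there: a:F, c:T, d:T, e:T, f:T, h:T. ✓
g: successors {a, c, e}; Diamond not p and p there: a:F, c:T, e:T. ✓
h: successors {a, f, g}; Diamond not p and p there: a:F, f:T, g:F. ✓
— 7 worlds.

8 and 7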